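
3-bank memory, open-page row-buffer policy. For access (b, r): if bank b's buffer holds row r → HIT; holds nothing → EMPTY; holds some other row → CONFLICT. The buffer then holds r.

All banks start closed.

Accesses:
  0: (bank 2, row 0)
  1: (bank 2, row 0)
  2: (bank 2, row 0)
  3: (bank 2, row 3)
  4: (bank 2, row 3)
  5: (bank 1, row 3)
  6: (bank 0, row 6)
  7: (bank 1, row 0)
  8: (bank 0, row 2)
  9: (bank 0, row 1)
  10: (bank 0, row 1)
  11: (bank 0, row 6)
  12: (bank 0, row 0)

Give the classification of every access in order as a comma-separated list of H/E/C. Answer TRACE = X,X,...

step 0: bank2 None->0 [EMPTY]
step 1: bank2 0->0 [HIT]
step 2: bank2 0->0 [HIT]
step 3: bank2 0->3 [CONFLICT]
step 4: bank2 3->3 [HIT]
step 5: bank1 None->3 [EMPTY]
step 6: bank0 None->6 [EMPTY]
step 7: bank1 3->0 [CONFLICT]
step 8: bank0 6->2 [CONFLICT]
step 9: bank0 2->1 [CONFLICT]
step 10: bank0 1->1 [HIT]
step 11: bank0 1->6 [CONFLICT]
step 12: bank0 6->0 [CONFLICT]

TRACE = E,H,H,C,H,E,E,C,C,C,H,C,C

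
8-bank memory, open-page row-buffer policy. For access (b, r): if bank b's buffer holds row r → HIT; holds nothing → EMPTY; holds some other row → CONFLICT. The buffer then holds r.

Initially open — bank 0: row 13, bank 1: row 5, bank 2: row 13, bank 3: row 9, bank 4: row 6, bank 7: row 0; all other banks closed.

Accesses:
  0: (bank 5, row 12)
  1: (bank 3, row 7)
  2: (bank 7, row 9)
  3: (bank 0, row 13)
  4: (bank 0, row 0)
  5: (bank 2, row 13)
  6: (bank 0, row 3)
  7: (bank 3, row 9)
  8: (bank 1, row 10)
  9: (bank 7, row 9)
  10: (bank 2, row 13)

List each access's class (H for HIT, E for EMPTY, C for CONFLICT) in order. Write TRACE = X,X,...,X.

TRACE = E,C,C,H,C,H,C,C,C,H,H

step 0: bank5 None->12 [EMPTY]
step 1: bank3 9->7 [CONFLICT]
step 2: bank7 0->9 [CONFLICT]
step 3: bank0 13->13 [HIT]
step 4: bank0 13->0 [CONFLICT]
step 5: bank2 13->13 [HIT]
step 6: bank0 0->3 [CONFLICT]
step 7: bank3 7->9 [CONFLICT]
step 8: bank1 5->10 [CONFLICT]
step 9: bank7 9->9 [HIT]
step 10: bank2 13->13 [HIT]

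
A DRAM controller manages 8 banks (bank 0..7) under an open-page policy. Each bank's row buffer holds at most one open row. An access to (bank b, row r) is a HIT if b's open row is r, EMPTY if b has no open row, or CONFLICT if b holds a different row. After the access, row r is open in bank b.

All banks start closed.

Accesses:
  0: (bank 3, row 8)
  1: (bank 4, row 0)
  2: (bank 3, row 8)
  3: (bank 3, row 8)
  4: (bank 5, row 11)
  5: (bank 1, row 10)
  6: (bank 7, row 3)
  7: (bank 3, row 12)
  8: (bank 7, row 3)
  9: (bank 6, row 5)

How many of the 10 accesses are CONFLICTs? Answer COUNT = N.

COUNT = 1

#0 (3,8) E
#1 (4,0) E
#2 (3,8) H  (was 8)
#3 (3,8) H  (was 8)
#4 (5,11) E
#5 (1,10) E
#6 (7,3) E
#7 (3,12) C  (was 8)
#8 (7,3) H  (was 3)
#9 (6,5) E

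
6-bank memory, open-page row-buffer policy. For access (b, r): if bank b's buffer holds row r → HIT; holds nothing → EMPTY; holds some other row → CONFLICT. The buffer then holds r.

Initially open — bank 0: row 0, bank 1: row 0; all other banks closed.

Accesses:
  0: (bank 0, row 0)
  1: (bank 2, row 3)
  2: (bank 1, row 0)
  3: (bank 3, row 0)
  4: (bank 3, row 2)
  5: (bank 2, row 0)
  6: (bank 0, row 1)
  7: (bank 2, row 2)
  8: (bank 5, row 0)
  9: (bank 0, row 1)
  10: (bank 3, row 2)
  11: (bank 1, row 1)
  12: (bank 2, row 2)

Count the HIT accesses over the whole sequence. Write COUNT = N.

#0 (0,0) H  (was 0)
#1 (2,3) E
#2 (1,0) H  (was 0)
#3 (3,0) E
#4 (3,2) C  (was 0)
#5 (2,0) C  (was 3)
#6 (0,1) C  (was 0)
#7 (2,2) C  (was 0)
#8 (5,0) E
#9 (0,1) H  (was 1)
#10 (3,2) H  (was 2)
#11 (1,1) C  (was 0)
#12 (2,2) H  (was 2)

COUNT = 5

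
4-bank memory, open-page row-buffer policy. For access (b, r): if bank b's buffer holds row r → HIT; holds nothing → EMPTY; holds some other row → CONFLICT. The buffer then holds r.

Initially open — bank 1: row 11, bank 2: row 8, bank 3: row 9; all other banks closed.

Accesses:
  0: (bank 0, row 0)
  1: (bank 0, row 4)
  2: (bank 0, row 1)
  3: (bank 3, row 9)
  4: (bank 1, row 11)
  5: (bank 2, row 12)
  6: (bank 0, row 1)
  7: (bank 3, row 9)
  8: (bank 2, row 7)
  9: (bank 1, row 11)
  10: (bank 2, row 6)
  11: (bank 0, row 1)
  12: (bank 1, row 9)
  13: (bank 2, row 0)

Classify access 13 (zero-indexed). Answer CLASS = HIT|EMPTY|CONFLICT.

  [0] b0 r0: no row ⇒ E
  [1] b0 r4: had r0 ⇒ C
  [2] b0 r1: had r4 ⇒ C
  [3] b3 r9: had r9 ⇒ H
  [4] b1 r11: had r11 ⇒ H
  [5] b2 r12: had r8 ⇒ C
  [6] b0 r1: had r1 ⇒ H
  [7] b3 r9: had r9 ⇒ H
  [8] b2 r7: had r12 ⇒ C
  [9] b1 r11: had r11 ⇒ H
  [10] b2 r6: had r7 ⇒ C
  [11] b0 r1: had r1 ⇒ H
  [12] b1 r9: had r11 ⇒ C
  [13] b2 r0: had r6 ⇒ C

CLASS = CONFLICT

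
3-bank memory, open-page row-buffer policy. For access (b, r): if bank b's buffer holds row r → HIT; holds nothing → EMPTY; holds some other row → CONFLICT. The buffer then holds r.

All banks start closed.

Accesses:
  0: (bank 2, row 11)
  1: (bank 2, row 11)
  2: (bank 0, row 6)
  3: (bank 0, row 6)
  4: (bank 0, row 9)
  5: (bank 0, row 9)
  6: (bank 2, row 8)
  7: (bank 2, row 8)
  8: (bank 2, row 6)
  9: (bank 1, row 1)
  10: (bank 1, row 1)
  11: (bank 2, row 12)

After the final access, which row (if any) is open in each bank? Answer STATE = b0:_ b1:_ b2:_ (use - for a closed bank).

  [0] b2 r11: no row ⇒ E
  [1] b2 r11: had r11 ⇒ H
  [2] b0 r6: no row ⇒ E
  [3] b0 r6: had r6 ⇒ H
  [4] b0 r9: had r6 ⇒ C
  [5] b0 r9: had r9 ⇒ H
  [6] b2 r8: had r11 ⇒ C
  [7] b2 r8: had r8 ⇒ H
  [8] b2 r6: had r8 ⇒ C
  [9] b1 r1: no row ⇒ E
  [10] b1 r1: had r1 ⇒ H
  [11] b2 r12: had r6 ⇒ C

STATE = b0:9 b1:1 b2:12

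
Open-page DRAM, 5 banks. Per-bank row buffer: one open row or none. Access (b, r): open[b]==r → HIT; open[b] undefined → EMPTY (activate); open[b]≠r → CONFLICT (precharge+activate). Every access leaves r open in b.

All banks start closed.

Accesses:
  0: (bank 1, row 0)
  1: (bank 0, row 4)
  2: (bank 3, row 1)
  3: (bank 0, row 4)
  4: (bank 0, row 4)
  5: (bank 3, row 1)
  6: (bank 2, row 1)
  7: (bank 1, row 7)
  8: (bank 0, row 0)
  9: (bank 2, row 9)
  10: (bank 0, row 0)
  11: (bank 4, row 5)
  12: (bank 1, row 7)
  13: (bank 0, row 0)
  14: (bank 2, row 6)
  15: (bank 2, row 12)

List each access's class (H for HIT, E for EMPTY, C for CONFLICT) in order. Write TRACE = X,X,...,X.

step 0: bank1 None->0 [EMPTY]
step 1: bank0 None->4 [EMPTY]
step 2: bank3 None->1 [EMPTY]
step 3: bank0 4->4 [HIT]
step 4: bank0 4->4 [HIT]
step 5: bank3 1->1 [HIT]
step 6: bank2 None->1 [EMPTY]
step 7: bank1 0->7 [CONFLICT]
step 8: bank0 4->0 [CONFLICT]
step 9: bank2 1->9 [CONFLICT]
step 10: bank0 0->0 [HIT]
step 11: bank4 None->5 [EMPTY]
step 12: bank1 7->7 [HIT]
step 13: bank0 0->0 [HIT]
step 14: bank2 9->6 [CONFLICT]
step 15: bank2 6->12 [CONFLICT]

TRACE = E,E,E,H,H,H,E,C,C,C,H,E,H,H,C,C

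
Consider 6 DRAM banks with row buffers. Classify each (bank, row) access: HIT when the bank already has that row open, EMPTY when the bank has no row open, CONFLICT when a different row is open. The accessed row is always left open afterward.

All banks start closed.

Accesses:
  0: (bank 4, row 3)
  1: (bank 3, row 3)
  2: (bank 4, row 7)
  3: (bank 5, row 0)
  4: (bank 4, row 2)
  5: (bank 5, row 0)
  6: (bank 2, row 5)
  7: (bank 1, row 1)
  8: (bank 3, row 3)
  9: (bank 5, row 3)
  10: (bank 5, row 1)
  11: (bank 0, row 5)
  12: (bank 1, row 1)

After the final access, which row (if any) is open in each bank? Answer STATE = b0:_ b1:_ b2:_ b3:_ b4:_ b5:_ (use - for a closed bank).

STATE = b0:5 b1:1 b2:5 b3:3 b4:2 b5:1

#0 (4,3) E
#1 (3,3) E
#2 (4,7) C  (was 3)
#3 (5,0) E
#4 (4,2) C  (was 7)
#5 (5,0) H  (was 0)
#6 (2,5) E
#7 (1,1) E
#8 (3,3) H  (was 3)
#9 (5,3) C  (was 0)
#10 (5,1) C  (was 3)
#11 (0,5) E
#12 (1,1) H  (was 1)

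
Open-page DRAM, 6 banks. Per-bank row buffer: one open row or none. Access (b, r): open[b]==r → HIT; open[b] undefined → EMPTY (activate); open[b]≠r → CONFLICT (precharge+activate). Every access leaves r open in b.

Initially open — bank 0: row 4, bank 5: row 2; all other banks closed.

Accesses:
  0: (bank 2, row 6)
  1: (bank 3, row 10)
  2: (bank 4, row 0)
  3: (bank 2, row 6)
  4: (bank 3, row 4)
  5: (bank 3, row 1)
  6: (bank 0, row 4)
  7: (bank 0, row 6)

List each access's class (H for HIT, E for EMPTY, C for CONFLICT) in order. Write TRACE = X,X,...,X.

TRACE = E,E,E,H,C,C,H,C

step 0: bank2 None->6 [EMPTY]
step 1: bank3 None->10 [EMPTY]
step 2: bank4 None->0 [EMPTY]
step 3: bank2 6->6 [HIT]
step 4: bank3 10->4 [CONFLICT]
step 5: bank3 4->1 [CONFLICT]
step 6: bank0 4->4 [HIT]
step 7: bank0 4->6 [CONFLICT]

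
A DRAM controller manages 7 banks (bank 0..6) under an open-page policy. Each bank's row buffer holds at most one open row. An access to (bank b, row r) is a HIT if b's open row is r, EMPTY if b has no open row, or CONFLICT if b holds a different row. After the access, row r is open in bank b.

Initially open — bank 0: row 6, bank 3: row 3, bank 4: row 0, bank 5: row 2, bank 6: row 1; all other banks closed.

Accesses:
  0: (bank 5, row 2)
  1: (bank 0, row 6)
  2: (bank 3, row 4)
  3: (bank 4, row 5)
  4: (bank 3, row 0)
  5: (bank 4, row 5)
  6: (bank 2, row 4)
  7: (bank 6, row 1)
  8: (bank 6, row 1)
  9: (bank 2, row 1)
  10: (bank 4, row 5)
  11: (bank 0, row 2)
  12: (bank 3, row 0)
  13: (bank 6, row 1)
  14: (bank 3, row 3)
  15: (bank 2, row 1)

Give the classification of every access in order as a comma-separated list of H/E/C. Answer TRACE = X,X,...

#0 (5,2) H  (was 2)
#1 (0,6) H  (was 6)
#2 (3,4) C  (was 3)
#3 (4,5) C  (was 0)
#4 (3,0) C  (was 4)
#5 (4,5) H  (was 5)
#6 (2,4) E
#7 (6,1) H  (was 1)
#8 (6,1) H  (was 1)
#9 (2,1) C  (was 4)
#10 (4,5) H  (was 5)
#11 (0,2) C  (was 6)
#12 (3,0) H  (was 0)
#13 (6,1) H  (was 1)
#14 (3,3) C  (was 0)
#15 (2,1) H  (was 1)

TRACE = H,H,C,C,C,H,E,H,H,C,H,C,H,H,C,H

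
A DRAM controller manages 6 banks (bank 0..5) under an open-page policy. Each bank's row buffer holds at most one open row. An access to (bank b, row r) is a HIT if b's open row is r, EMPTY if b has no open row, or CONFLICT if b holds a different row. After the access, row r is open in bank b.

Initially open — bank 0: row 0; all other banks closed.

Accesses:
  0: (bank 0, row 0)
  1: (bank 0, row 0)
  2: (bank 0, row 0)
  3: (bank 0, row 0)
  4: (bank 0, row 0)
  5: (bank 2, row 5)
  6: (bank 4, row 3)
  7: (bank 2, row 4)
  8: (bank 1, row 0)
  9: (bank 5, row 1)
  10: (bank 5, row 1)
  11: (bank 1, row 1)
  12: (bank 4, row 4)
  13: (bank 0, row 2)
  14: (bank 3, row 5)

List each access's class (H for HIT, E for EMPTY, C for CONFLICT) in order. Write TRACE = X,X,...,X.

TRACE = H,H,H,H,H,E,E,C,E,E,H,C,C,C,E

step 0: bank0 0->0 [HIT]
step 1: bank0 0->0 [HIT]
step 2: bank0 0->0 [HIT]
step 3: bank0 0->0 [HIT]
step 4: bank0 0->0 [HIT]
step 5: bank2 None->5 [EMPTY]
step 6: bank4 None->3 [EMPTY]
step 7: bank2 5->4 [CONFLICT]
step 8: bank1 None->0 [EMPTY]
step 9: bank5 None->1 [EMPTY]
step 10: bank5 1->1 [HIT]
step 11: bank1 0->1 [CONFLICT]
step 12: bank4 3->4 [CONFLICT]
step 13: bank0 0->2 [CONFLICT]
step 14: bank3 None->5 [EMPTY]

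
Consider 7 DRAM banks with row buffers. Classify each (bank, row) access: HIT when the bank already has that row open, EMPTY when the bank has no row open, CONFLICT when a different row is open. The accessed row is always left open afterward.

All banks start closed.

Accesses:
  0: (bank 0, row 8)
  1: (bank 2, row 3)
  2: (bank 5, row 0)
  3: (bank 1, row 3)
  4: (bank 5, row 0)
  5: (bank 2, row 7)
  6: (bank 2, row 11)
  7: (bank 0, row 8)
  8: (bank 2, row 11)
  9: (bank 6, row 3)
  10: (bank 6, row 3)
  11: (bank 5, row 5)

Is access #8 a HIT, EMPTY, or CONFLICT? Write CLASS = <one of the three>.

CLASS = HIT

step 0: bank0 None->8 [EMPTY]
step 1: bank2 None->3 [EMPTY]
step 2: bank5 None->0 [EMPTY]
step 3: bank1 None->3 [EMPTY]
step 4: bank5 0->0 [HIT]
step 5: bank2 3->7 [CONFLICT]
step 6: bank2 7->11 [CONFLICT]
step 7: bank0 8->8 [HIT]
step 8: bank2 11->11 [HIT]
step 9: bank6 None->3 [EMPTY]
step 10: bank6 3->3 [HIT]
step 11: bank5 0->5 [CONFLICT]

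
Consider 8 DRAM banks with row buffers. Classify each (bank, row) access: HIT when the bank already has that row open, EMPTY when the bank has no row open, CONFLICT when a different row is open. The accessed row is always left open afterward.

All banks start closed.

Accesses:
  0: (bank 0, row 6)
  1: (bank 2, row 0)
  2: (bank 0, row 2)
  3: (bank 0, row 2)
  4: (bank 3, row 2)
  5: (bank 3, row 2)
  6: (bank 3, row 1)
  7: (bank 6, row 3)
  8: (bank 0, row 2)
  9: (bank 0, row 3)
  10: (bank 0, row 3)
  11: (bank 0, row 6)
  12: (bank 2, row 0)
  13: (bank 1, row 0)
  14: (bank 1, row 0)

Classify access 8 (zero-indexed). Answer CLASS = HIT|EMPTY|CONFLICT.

CLASS = HIT

  [0] b0 r6: no row ⇒ E
  [1] b2 r0: no row ⇒ E
  [2] b0 r2: had r6 ⇒ C
  [3] b0 r2: had r2 ⇒ H
  [4] b3 r2: no row ⇒ E
  [5] b3 r2: had r2 ⇒ H
  [6] b3 r1: had r2 ⇒ C
  [7] b6 r3: no row ⇒ E
  [8] b0 r2: had r2 ⇒ H
  [9] b0 r3: had r2 ⇒ C
  [10] b0 r3: had r3 ⇒ H
  [11] b0 r6: had r3 ⇒ C
  [12] b2 r0: had r0 ⇒ H
  [13] b1 r0: no row ⇒ E
  [14] b1 r0: had r0 ⇒ H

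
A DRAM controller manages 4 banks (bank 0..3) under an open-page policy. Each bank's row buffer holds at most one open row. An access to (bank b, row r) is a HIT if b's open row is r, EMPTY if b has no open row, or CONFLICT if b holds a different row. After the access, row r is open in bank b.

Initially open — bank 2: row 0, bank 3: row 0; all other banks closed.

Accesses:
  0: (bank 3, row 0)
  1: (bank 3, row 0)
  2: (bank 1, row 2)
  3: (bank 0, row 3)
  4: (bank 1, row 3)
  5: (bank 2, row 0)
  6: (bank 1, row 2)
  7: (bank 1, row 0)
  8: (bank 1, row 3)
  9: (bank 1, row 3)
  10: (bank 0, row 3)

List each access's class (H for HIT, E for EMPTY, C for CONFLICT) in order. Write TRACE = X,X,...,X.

#0 (3,0) H  (was 0)
#1 (3,0) H  (was 0)
#2 (1,2) E
#3 (0,3) E
#4 (1,3) C  (was 2)
#5 (2,0) H  (was 0)
#6 (1,2) C  (was 3)
#7 (1,0) C  (was 2)
#8 (1,3) C  (was 0)
#9 (1,3) H  (was 3)
#10 (0,3) H  (was 3)

TRACE = H,H,E,E,C,H,C,C,C,H,H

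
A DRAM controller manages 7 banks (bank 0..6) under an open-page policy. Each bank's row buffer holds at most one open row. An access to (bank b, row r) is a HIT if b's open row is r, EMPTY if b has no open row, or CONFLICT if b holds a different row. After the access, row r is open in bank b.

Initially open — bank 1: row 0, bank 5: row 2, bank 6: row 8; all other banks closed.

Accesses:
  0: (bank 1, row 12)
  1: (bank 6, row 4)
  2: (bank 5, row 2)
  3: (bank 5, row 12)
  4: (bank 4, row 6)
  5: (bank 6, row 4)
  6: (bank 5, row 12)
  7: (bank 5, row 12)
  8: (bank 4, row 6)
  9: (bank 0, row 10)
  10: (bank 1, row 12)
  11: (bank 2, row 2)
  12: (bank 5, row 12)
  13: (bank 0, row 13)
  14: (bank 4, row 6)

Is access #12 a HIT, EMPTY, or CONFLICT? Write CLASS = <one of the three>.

0: bank 1 row 12 — prev 0 → CONFLICT
1: bank 6 row 4 — prev 8 → CONFLICT
2: bank 5 row 2 — prev 2 → HIT
3: bank 5 row 12 — prev 2 → CONFLICT
4: bank 4 row 6 — prev None → EMPTY
5: bank 6 row 4 — prev 4 → HIT
6: bank 5 row 12 — prev 12 → HIT
7: bank 5 row 12 — prev 12 → HIT
8: bank 4 row 6 — prev 6 → HIT
9: bank 0 row 10 — prev None → EMPTY
10: bank 1 row 12 — prev 12 → HIT
11: bank 2 row 2 — prev None → EMPTY
12: bank 5 row 12 — prev 12 → HIT
13: bank 0 row 13 — prev 10 → CONFLICT
14: bank 4 row 6 — prev 6 → HIT

CLASS = HIT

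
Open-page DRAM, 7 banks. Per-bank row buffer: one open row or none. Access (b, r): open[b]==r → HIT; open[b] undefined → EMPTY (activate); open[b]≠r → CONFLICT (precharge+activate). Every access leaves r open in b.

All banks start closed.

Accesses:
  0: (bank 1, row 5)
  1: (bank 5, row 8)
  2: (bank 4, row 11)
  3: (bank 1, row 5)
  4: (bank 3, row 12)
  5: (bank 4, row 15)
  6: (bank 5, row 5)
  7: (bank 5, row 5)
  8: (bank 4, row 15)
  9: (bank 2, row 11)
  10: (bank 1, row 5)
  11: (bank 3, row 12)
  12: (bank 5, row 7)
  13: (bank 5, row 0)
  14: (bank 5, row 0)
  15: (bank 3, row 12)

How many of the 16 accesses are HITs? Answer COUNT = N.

COUNT = 7

0: bank 1 row 5 — prev None → EMPTY
1: bank 5 row 8 — prev None → EMPTY
2: bank 4 row 11 — prev None → EMPTY
3: bank 1 row 5 — prev 5 → HIT
4: bank 3 row 12 — prev None → EMPTY
5: bank 4 row 15 — prev 11 → CONFLICT
6: bank 5 row 5 — prev 8 → CONFLICT
7: bank 5 row 5 — prev 5 → HIT
8: bank 4 row 15 — prev 15 → HIT
9: bank 2 row 11 — prev None → EMPTY
10: bank 1 row 5 — prev 5 → HIT
11: bank 3 row 12 — prev 12 → HIT
12: bank 5 row 7 — prev 5 → CONFLICT
13: bank 5 row 0 — prev 7 → CONFLICT
14: bank 5 row 0 — prev 0 → HIT
15: bank 3 row 12 — prev 12 → HIT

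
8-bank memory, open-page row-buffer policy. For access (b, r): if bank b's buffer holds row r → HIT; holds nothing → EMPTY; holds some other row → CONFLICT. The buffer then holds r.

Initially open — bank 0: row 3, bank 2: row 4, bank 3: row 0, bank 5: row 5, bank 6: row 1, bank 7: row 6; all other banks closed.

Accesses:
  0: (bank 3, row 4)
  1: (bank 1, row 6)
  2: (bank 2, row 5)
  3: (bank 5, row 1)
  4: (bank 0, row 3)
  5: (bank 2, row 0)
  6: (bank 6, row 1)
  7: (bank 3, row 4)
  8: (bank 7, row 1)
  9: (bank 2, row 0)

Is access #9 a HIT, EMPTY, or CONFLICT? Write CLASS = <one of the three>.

#0 (3,4) C  (was 0)
#1 (1,6) E
#2 (2,5) C  (was 4)
#3 (5,1) C  (was 5)
#4 (0,3) H  (was 3)
#5 (2,0) C  (was 5)
#6 (6,1) H  (was 1)
#7 (3,4) H  (was 4)
#8 (7,1) C  (was 6)
#9 (2,0) H  (was 0)

CLASS = HIT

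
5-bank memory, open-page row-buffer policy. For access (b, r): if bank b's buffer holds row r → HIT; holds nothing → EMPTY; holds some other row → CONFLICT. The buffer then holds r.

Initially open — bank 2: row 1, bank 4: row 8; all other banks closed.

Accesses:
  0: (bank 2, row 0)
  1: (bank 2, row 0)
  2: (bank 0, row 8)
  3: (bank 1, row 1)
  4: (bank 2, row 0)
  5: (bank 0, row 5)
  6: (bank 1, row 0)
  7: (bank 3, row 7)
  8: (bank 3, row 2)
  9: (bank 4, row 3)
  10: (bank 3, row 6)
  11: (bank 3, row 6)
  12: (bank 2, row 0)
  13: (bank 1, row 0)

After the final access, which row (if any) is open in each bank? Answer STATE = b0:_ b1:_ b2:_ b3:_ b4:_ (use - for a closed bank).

STATE = b0:5 b1:0 b2:0 b3:6 b4:3

step 0: bank2 1->0 [CONFLICT]
step 1: bank2 0->0 [HIT]
step 2: bank0 None->8 [EMPTY]
step 3: bank1 None->1 [EMPTY]
step 4: bank2 0->0 [HIT]
step 5: bank0 8->5 [CONFLICT]
step 6: bank1 1->0 [CONFLICT]
step 7: bank3 None->7 [EMPTY]
step 8: bank3 7->2 [CONFLICT]
step 9: bank4 8->3 [CONFLICT]
step 10: bank3 2->6 [CONFLICT]
step 11: bank3 6->6 [HIT]
step 12: bank2 0->0 [HIT]
step 13: bank1 0->0 [HIT]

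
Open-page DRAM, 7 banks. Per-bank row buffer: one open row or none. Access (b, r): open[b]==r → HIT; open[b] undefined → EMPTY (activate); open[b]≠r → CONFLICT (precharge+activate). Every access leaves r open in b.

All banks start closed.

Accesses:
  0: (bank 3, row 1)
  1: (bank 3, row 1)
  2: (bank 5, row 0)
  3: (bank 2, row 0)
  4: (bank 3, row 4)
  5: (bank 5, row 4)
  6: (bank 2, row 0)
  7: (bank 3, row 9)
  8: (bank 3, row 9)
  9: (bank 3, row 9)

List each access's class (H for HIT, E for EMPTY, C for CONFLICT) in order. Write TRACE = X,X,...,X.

TRACE = E,H,E,E,C,C,H,C,H,H

  [0] b3 r1: no row ⇒ E
  [1] b3 r1: had r1 ⇒ H
  [2] b5 r0: no row ⇒ E
  [3] b2 r0: no row ⇒ E
  [4] b3 r4: had r1 ⇒ C
  [5] b5 r4: had r0 ⇒ C
  [6] b2 r0: had r0 ⇒ H
  [7] b3 r9: had r4 ⇒ C
  [8] b3 r9: had r9 ⇒ H
  [9] b3 r9: had r9 ⇒ H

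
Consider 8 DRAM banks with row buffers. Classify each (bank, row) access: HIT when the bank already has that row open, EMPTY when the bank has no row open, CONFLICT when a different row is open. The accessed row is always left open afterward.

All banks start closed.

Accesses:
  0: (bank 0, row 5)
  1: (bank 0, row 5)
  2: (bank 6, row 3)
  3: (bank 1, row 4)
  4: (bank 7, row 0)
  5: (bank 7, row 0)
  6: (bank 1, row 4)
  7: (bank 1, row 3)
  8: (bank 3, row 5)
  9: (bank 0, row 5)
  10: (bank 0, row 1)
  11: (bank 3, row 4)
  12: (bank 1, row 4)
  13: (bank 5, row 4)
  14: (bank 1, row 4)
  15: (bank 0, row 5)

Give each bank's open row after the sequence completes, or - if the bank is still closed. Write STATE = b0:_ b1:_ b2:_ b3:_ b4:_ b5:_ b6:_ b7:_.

STATE = b0:5 b1:4 b2:- b3:4 b4:- b5:4 b6:3 b7:0

0: bank 0 row 5 — prev None → EMPTY
1: bank 0 row 5 — prev 5 → HIT
2: bank 6 row 3 — prev None → EMPTY
3: bank 1 row 4 — prev None → EMPTY
4: bank 7 row 0 — prev None → EMPTY
5: bank 7 row 0 — prev 0 → HIT
6: bank 1 row 4 — prev 4 → HIT
7: bank 1 row 3 — prev 4 → CONFLICT
8: bank 3 row 5 — prev None → EMPTY
9: bank 0 row 5 — prev 5 → HIT
10: bank 0 row 1 — prev 5 → CONFLICT
11: bank 3 row 4 — prev 5 → CONFLICT
12: bank 1 row 4 — prev 3 → CONFLICT
13: bank 5 row 4 — prev None → EMPTY
14: bank 1 row 4 — prev 4 → HIT
15: bank 0 row 5 — prev 1 → CONFLICT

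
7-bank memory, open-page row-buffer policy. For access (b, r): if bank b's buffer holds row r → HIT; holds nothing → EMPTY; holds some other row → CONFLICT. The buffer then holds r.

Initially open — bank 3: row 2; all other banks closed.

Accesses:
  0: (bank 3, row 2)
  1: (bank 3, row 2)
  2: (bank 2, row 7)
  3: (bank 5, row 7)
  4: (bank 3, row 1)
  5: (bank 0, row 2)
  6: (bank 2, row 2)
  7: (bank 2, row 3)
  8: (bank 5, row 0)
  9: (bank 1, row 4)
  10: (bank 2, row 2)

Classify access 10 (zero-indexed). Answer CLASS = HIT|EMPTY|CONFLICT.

0: bank 3 row 2 — prev 2 → HIT
1: bank 3 row 2 — prev 2 → HIT
2: bank 2 row 7 — prev None → EMPTY
3: bank 5 row 7 — prev None → EMPTY
4: bank 3 row 1 — prev 2 → CONFLICT
5: bank 0 row 2 — prev None → EMPTY
6: bank 2 row 2 — prev 7 → CONFLICT
7: bank 2 row 3 — prev 2 → CONFLICT
8: bank 5 row 0 — prev 7 → CONFLICT
9: bank 1 row 4 — prev None → EMPTY
10: bank 2 row 2 — prev 3 → CONFLICT

CLASS = CONFLICT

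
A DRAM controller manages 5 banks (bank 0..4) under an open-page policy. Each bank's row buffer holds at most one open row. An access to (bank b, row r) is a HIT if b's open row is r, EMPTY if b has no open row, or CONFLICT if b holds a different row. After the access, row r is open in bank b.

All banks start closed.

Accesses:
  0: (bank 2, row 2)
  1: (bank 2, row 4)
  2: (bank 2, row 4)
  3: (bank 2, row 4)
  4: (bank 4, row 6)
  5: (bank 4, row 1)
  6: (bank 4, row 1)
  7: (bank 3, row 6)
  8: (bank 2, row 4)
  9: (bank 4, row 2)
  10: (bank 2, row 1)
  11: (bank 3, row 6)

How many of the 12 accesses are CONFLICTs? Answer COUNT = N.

  [0] b2 r2: no row ⇒ E
  [1] b2 r4: had r2 ⇒ C
  [2] b2 r4: had r4 ⇒ H
  [3] b2 r4: had r4 ⇒ H
  [4] b4 r6: no row ⇒ E
  [5] b4 r1: had r6 ⇒ C
  [6] b4 r1: had r1 ⇒ H
  [7] b3 r6: no row ⇒ E
  [8] b2 r4: had r4 ⇒ H
  [9] b4 r2: had r1 ⇒ C
  [10] b2 r1: had r4 ⇒ C
  [11] b3 r6: had r6 ⇒ H

COUNT = 4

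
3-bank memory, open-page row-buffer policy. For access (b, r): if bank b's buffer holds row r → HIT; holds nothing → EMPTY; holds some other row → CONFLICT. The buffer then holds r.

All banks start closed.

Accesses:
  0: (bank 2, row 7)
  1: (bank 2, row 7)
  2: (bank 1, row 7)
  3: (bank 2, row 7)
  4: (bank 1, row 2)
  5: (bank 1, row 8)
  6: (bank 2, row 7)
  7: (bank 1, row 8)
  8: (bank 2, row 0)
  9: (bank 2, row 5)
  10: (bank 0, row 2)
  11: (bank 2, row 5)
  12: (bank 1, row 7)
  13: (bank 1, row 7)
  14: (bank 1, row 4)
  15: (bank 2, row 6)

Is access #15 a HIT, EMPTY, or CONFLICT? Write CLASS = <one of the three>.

step 0: bank2 None->7 [EMPTY]
step 1: bank2 7->7 [HIT]
step 2: bank1 None->7 [EMPTY]
step 3: bank2 7->7 [HIT]
step 4: bank1 7->2 [CONFLICT]
step 5: bank1 2->8 [CONFLICT]
step 6: bank2 7->7 [HIT]
step 7: bank1 8->8 [HIT]
step 8: bank2 7->0 [CONFLICT]
step 9: bank2 0->5 [CONFLICT]
step 10: bank0 None->2 [EMPTY]
step 11: bank2 5->5 [HIT]
step 12: bank1 8->7 [CONFLICT]
step 13: bank1 7->7 [HIT]
step 14: bank1 7->4 [CONFLICT]
step 15: bank2 5->6 [CONFLICT]

CLASS = CONFLICT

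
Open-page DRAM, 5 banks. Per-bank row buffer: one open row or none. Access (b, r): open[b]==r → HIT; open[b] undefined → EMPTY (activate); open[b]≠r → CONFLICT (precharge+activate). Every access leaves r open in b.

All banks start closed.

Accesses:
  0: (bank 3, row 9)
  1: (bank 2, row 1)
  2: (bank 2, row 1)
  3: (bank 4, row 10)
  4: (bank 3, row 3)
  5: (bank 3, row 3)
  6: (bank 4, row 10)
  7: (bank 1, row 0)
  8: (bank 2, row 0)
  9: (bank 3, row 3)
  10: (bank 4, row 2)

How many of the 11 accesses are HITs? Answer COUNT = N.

0: bank 3 row 9 — prev None → EMPTY
1: bank 2 row 1 — prev None → EMPTY
2: bank 2 row 1 — prev 1 → HIT
3: bank 4 row 10 — prev None → EMPTY
4: bank 3 row 3 — prev 9 → CONFLICT
5: bank 3 row 3 — prev 3 → HIT
6: bank 4 row 10 — prev 10 → HIT
7: bank 1 row 0 — prev None → EMPTY
8: bank 2 row 0 — prev 1 → CONFLICT
9: bank 3 row 3 — prev 3 → HIT
10: bank 4 row 2 — prev 10 → CONFLICT

COUNT = 4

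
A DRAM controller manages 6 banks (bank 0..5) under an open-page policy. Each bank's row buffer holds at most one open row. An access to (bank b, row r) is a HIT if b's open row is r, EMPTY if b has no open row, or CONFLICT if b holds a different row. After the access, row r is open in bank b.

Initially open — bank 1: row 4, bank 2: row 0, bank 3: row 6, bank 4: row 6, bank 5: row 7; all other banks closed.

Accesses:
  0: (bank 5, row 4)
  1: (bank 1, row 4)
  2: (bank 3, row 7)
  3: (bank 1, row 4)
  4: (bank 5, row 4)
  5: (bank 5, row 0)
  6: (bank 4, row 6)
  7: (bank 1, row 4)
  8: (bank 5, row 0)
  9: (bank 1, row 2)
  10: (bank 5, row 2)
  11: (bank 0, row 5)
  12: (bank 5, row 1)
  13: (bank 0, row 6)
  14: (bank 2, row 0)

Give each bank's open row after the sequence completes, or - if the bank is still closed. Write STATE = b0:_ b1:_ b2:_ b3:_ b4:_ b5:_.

STATE = b0:6 b1:2 b2:0 b3:7 b4:6 b5:1

#0 (5,4) C  (was 7)
#1 (1,4) H  (was 4)
#2 (3,7) C  (was 6)
#3 (1,4) H  (was 4)
#4 (5,4) H  (was 4)
#5 (5,0) C  (was 4)
#6 (4,6) H  (was 6)
#7 (1,4) H  (was 4)
#8 (5,0) H  (was 0)
#9 (1,2) C  (was 4)
#10 (5,2) C  (was 0)
#11 (0,5) E
#12 (5,1) C  (was 2)
#13 (0,6) C  (was 5)
#14 (2,0) H  (was 0)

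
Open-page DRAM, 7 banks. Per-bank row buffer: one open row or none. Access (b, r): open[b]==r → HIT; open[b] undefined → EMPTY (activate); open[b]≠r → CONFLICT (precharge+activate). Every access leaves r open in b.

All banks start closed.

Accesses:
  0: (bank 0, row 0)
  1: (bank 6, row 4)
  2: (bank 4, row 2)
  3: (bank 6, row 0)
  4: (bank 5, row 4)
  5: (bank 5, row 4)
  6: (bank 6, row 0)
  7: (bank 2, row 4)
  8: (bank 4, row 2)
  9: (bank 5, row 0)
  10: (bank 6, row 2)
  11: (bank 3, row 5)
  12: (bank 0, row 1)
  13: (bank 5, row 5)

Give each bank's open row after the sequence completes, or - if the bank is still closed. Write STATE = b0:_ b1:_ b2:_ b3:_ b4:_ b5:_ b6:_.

STATE = b0:1 b1:- b2:4 b3:5 b4:2 b5:5 b6:2

0: bank 0 row 0 — prev None → EMPTY
1: bank 6 row 4 — prev None → EMPTY
2: bank 4 row 2 — prev None → EMPTY
3: bank 6 row 0 — prev 4 → CONFLICT
4: bank 5 row 4 — prev None → EMPTY
5: bank 5 row 4 — prev 4 → HIT
6: bank 6 row 0 — prev 0 → HIT
7: bank 2 row 4 — prev None → EMPTY
8: bank 4 row 2 — prev 2 → HIT
9: bank 5 row 0 — prev 4 → CONFLICT
10: bank 6 row 2 — prev 0 → CONFLICT
11: bank 3 row 5 — prev None → EMPTY
12: bank 0 row 1 — prev 0 → CONFLICT
13: bank 5 row 5 — prev 0 → CONFLICT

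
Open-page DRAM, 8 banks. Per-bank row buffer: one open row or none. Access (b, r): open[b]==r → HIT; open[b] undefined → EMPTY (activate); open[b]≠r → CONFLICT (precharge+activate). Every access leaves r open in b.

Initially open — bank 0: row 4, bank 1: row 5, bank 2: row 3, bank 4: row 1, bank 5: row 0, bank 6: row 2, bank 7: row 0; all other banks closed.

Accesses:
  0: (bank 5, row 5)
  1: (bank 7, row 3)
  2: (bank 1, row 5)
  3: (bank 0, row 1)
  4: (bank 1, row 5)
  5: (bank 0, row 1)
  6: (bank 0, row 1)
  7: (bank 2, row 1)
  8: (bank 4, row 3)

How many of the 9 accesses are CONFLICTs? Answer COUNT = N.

step 0: bank5 0->5 [CONFLICT]
step 1: bank7 0->3 [CONFLICT]
step 2: bank1 5->5 [HIT]
step 3: bank0 4->1 [CONFLICT]
step 4: bank1 5->5 [HIT]
step 5: bank0 1->1 [HIT]
step 6: bank0 1->1 [HIT]
step 7: bank2 3->1 [CONFLICT]
step 8: bank4 1->3 [CONFLICT]

COUNT = 5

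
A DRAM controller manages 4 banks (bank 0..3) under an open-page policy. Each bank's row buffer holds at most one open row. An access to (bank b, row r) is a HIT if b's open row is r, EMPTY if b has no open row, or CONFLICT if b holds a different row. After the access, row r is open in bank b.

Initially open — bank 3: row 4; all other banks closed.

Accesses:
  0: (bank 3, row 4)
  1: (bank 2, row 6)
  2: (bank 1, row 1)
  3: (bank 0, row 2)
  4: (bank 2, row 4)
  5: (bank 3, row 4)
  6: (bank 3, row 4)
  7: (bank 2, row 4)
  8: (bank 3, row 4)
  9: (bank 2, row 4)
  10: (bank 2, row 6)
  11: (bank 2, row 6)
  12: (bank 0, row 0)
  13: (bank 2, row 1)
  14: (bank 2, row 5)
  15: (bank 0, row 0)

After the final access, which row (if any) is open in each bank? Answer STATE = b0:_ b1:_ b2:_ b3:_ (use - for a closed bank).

0: bank 3 row 4 — prev 4 → HIT
1: bank 2 row 6 — prev None → EMPTY
2: bank 1 row 1 — prev None → EMPTY
3: bank 0 row 2 — prev None → EMPTY
4: bank 2 row 4 — prev 6 → CONFLICT
5: bank 3 row 4 — prev 4 → HIT
6: bank 3 row 4 — prev 4 → HIT
7: bank 2 row 4 — prev 4 → HIT
8: bank 3 row 4 — prev 4 → HIT
9: bank 2 row 4 — prev 4 → HIT
10: bank 2 row 6 — prev 4 → CONFLICT
11: bank 2 row 6 — prev 6 → HIT
12: bank 0 row 0 — prev 2 → CONFLICT
13: bank 2 row 1 — prev 6 → CONFLICT
14: bank 2 row 5 — prev 1 → CONFLICT
15: bank 0 row 0 — prev 0 → HIT

STATE = b0:0 b1:1 b2:5 b3:4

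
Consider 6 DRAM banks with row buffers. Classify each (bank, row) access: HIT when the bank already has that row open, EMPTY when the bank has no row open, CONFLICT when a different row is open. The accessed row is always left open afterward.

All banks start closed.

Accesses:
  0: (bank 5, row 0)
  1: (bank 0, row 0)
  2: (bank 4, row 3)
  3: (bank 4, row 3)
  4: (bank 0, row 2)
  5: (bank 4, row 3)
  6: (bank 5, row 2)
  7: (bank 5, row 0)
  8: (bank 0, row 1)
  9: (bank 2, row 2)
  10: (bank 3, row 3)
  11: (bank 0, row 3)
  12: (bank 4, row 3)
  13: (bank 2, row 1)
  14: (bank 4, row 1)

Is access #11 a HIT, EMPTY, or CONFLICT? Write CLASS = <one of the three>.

CLASS = CONFLICT

#0 (5,0) E
#1 (0,0) E
#2 (4,3) E
#3 (4,3) H  (was 3)
#4 (0,2) C  (was 0)
#5 (4,3) H  (was 3)
#6 (5,2) C  (was 0)
#7 (5,0) C  (was 2)
#8 (0,1) C  (was 2)
#9 (2,2) E
#10 (3,3) E
#11 (0,3) C  (was 1)
#12 (4,3) H  (was 3)
#13 (2,1) C  (was 2)
#14 (4,1) C  (was 3)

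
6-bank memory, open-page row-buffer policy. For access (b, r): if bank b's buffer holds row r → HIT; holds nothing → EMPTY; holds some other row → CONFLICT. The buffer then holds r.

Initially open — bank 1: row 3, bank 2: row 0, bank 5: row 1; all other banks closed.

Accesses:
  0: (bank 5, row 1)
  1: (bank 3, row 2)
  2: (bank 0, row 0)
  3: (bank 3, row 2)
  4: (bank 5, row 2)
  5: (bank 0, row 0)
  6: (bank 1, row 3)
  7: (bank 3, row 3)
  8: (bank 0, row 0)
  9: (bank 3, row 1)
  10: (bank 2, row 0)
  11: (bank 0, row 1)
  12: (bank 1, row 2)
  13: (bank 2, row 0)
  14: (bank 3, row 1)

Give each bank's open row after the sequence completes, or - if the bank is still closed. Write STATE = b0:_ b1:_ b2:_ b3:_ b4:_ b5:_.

#0 (5,1) H  (was 1)
#1 (3,2) E
#2 (0,0) E
#3 (3,2) H  (was 2)
#4 (5,2) C  (was 1)
#5 (0,0) H  (was 0)
#6 (1,3) H  (was 3)
#7 (3,3) C  (was 2)
#8 (0,0) H  (was 0)
#9 (3,1) C  (was 3)
#10 (2,0) H  (was 0)
#11 (0,1) C  (was 0)
#12 (1,2) C  (was 3)
#13 (2,0) H  (was 0)
#14 (3,1) H  (was 1)

STATE = b0:1 b1:2 b2:0 b3:1 b4:- b5:2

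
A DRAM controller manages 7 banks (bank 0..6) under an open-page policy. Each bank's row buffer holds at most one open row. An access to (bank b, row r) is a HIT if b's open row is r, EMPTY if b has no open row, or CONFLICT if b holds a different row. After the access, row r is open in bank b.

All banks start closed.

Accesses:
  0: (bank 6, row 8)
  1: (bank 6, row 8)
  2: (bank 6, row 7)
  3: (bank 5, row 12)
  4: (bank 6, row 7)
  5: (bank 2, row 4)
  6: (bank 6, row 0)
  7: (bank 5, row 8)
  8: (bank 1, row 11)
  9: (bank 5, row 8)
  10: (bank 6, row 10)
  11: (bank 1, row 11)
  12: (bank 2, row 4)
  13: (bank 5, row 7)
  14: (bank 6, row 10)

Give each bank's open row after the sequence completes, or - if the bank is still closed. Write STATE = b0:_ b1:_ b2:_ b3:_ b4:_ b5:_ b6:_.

0: bank 6 row 8 — prev None → EMPTY
1: bank 6 row 8 — prev 8 → HIT
2: bank 6 row 7 — prev 8 → CONFLICT
3: bank 5 row 12 — prev None → EMPTY
4: bank 6 row 7 — prev 7 → HIT
5: bank 2 row 4 — prev None → EMPTY
6: bank 6 row 0 — prev 7 → CONFLICT
7: bank 5 row 8 — prev 12 → CONFLICT
8: bank 1 row 11 — prev None → EMPTY
9: bank 5 row 8 — prev 8 → HIT
10: bank 6 row 10 — prev 0 → CONFLICT
11: bank 1 row 11 — prev 11 → HIT
12: bank 2 row 4 — prev 4 → HIT
13: bank 5 row 7 — prev 8 → CONFLICT
14: bank 6 row 10 — prev 10 → HIT

STATE = b0:- b1:11 b2:4 b3:- b4:- b5:7 b6:10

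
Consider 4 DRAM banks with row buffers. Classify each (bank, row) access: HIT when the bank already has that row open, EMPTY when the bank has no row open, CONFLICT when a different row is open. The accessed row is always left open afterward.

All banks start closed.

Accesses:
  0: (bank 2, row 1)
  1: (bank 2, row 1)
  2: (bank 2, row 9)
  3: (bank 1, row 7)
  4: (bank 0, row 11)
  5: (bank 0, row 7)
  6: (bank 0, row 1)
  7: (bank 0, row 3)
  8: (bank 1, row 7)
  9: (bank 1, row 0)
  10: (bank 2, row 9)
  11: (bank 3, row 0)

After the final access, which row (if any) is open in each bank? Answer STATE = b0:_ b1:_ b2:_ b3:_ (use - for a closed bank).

0: bank 2 row 1 — prev None → EMPTY
1: bank 2 row 1 — prev 1 → HIT
2: bank 2 row 9 — prev 1 → CONFLICT
3: bank 1 row 7 — prev None → EMPTY
4: bank 0 row 11 — prev None → EMPTY
5: bank 0 row 7 — prev 11 → CONFLICT
6: bank 0 row 1 — prev 7 → CONFLICT
7: bank 0 row 3 — prev 1 → CONFLICT
8: bank 1 row 7 — prev 7 → HIT
9: bank 1 row 0 — prev 7 → CONFLICT
10: bank 2 row 9 — prev 9 → HIT
11: bank 3 row 0 — prev None → EMPTY

STATE = b0:3 b1:0 b2:9 b3:0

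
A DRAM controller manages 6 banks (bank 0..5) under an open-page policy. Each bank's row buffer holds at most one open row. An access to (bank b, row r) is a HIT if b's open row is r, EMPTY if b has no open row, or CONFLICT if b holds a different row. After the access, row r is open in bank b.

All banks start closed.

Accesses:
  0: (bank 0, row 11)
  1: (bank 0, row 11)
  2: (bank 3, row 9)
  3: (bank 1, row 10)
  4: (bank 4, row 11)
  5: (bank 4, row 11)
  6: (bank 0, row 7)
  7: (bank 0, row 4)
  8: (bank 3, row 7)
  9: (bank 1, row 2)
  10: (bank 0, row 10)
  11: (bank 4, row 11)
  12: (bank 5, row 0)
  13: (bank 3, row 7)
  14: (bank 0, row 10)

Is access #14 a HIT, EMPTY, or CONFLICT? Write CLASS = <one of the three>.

  [0] b0 r11: no row ⇒ E
  [1] b0 r11: had r11 ⇒ H
  [2] b3 r9: no row ⇒ E
  [3] b1 r10: no row ⇒ E
  [4] b4 r11: no row ⇒ E
  [5] b4 r11: had r11 ⇒ H
  [6] b0 r7: had r11 ⇒ C
  [7] b0 r4: had r7 ⇒ C
  [8] b3 r7: had r9 ⇒ C
  [9] b1 r2: had r10 ⇒ C
  [10] b0 r10: had r4 ⇒ C
  [11] b4 r11: had r11 ⇒ H
  [12] b5 r0: no row ⇒ E
  [13] b3 r7: had r7 ⇒ H
  [14] b0 r10: had r10 ⇒ H

CLASS = HIT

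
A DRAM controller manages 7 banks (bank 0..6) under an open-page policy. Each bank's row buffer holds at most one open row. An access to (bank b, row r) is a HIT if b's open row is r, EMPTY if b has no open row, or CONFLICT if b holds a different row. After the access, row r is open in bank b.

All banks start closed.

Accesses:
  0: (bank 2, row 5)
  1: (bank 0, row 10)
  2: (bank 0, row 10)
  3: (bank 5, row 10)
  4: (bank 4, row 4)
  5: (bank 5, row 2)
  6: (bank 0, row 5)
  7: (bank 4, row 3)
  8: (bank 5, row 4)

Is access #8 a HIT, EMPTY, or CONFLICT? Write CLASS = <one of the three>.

0: bank 2 row 5 — prev None → EMPTY
1: bank 0 row 10 — prev None → EMPTY
2: bank 0 row 10 — prev 10 → HIT
3: bank 5 row 10 — prev None → EMPTY
4: bank 4 row 4 — prev None → EMPTY
5: bank 5 row 2 — prev 10 → CONFLICT
6: bank 0 row 5 — prev 10 → CONFLICT
7: bank 4 row 3 — prev 4 → CONFLICT
8: bank 5 row 4 — prev 2 → CONFLICT

CLASS = CONFLICT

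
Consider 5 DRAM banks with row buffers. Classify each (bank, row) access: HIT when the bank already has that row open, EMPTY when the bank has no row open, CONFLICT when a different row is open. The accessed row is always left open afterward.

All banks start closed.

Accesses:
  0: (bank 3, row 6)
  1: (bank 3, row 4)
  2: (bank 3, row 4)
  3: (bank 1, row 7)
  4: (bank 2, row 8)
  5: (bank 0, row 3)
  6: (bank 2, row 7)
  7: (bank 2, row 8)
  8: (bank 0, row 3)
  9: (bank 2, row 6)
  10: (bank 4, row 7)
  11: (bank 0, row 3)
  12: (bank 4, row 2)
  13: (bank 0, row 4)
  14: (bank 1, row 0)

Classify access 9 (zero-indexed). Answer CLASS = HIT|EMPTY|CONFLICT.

CLASS = CONFLICT

#0 (3,6) E
#1 (3,4) C  (was 6)
#2 (3,4) H  (was 4)
#3 (1,7) E
#4 (2,8) E
#5 (0,3) E
#6 (2,7) C  (was 8)
#7 (2,8) C  (was 7)
#8 (0,3) H  (was 3)
#9 (2,6) C  (was 8)
#10 (4,7) E
#11 (0,3) H  (was 3)
#12 (4,2) C  (was 7)
#13 (0,4) C  (was 3)
#14 (1,0) C  (was 7)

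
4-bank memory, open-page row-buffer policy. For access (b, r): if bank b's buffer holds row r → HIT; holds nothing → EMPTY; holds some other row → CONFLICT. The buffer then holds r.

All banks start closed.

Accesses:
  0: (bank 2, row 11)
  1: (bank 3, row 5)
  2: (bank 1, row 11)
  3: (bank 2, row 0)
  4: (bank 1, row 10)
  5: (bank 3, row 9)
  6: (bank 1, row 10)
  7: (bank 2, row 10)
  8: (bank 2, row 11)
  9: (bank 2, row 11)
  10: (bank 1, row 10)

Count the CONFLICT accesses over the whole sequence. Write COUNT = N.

COUNT = 5

#0 (2,11) E
#1 (3,5) E
#2 (1,11) E
#3 (2,0) C  (was 11)
#4 (1,10) C  (was 11)
#5 (3,9) C  (was 5)
#6 (1,10) H  (was 10)
#7 (2,10) C  (was 0)
#8 (2,11) C  (was 10)
#9 (2,11) H  (was 11)
#10 (1,10) H  (was 10)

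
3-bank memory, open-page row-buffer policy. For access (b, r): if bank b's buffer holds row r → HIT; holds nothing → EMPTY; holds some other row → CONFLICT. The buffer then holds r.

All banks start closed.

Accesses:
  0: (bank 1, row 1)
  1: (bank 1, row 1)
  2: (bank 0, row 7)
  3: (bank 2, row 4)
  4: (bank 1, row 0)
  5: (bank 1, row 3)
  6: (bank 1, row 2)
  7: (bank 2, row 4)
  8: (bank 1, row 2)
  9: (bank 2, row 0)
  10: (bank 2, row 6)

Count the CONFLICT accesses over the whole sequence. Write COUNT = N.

COUNT = 5

0: bank 1 row 1 — prev None → EMPTY
1: bank 1 row 1 — prev 1 → HIT
2: bank 0 row 7 — prev None → EMPTY
3: bank 2 row 4 — prev None → EMPTY
4: bank 1 row 0 — prev 1 → CONFLICT
5: bank 1 row 3 — prev 0 → CONFLICT
6: bank 1 row 2 — prev 3 → CONFLICT
7: bank 2 row 4 — prev 4 → HIT
8: bank 1 row 2 — prev 2 → HIT
9: bank 2 row 0 — prev 4 → CONFLICT
10: bank 2 row 6 — prev 0 → CONFLICT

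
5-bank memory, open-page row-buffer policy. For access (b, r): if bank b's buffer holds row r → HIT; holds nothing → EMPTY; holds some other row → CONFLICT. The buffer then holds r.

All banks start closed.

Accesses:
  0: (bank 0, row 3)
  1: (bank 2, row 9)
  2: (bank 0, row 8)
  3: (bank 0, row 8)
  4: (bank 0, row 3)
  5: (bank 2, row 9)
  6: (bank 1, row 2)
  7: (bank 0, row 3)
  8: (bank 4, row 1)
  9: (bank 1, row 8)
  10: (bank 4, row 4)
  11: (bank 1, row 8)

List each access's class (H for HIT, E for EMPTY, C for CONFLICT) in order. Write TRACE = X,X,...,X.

TRACE = E,E,C,H,C,H,E,H,E,C,C,H

0: bank 0 row 3 — prev None → EMPTY
1: bank 2 row 9 — prev None → EMPTY
2: bank 0 row 8 — prev 3 → CONFLICT
3: bank 0 row 8 — prev 8 → HIT
4: bank 0 row 3 — prev 8 → CONFLICT
5: bank 2 row 9 — prev 9 → HIT
6: bank 1 row 2 — prev None → EMPTY
7: bank 0 row 3 — prev 3 → HIT
8: bank 4 row 1 — prev None → EMPTY
9: bank 1 row 8 — prev 2 → CONFLICT
10: bank 4 row 4 — prev 1 → CONFLICT
11: bank 1 row 8 — prev 8 → HIT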